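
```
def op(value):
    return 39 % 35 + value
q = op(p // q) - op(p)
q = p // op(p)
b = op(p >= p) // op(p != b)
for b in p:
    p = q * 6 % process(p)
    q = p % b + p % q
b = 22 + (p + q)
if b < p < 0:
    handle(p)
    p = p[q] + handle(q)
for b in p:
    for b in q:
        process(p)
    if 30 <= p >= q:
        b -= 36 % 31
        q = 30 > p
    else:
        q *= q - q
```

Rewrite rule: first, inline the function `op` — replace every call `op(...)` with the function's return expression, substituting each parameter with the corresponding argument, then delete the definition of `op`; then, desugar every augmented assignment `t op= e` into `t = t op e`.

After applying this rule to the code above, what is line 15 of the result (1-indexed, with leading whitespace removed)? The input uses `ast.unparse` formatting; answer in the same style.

Transformed code:
q = 39 % 35 + p // q - (39 % 35 + p)
q = p // (39 % 35 + p)
b = (39 % 35 + (p >= p)) // (39 % 35 + (p != b))
for b in p:
    p = q * 6 % process(p)
    q = p % b + p % q
b = 22 + (p + q)
if b < p < 0:
    handle(p)
    p = p[q] + handle(q)
for b in p:
    for b in q:
        process(p)
    if 30 <= p >= q:
        b = b - 36 % 31
        q = 30 > p
    else:
        q = q * (q - q)

b = b - 36 % 31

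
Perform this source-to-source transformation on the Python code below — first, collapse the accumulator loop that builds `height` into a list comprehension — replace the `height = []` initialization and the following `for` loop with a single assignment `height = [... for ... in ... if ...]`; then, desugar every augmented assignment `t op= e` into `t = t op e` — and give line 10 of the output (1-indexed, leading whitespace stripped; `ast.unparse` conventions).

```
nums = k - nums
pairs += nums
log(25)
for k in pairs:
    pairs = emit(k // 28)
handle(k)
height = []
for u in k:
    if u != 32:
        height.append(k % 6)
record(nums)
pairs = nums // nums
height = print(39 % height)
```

Transformed code:
nums = k - nums
pairs = pairs + nums
log(25)
for k in pairs:
    pairs = emit(k // 28)
handle(k)
height = [k % 6 for u in k if u != 32]
record(nums)
pairs = nums // nums
height = print(39 % height)

height = print(39 % height)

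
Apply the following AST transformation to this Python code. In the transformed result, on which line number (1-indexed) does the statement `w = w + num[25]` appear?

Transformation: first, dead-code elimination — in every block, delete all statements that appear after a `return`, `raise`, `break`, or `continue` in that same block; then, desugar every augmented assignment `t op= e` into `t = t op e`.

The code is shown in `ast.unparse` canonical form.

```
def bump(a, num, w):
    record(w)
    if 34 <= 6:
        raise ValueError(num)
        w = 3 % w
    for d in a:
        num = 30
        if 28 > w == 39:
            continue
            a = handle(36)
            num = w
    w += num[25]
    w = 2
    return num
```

Transformed code:
def bump(a, num, w):
    record(w)
    if 34 <= 6:
        raise ValueError(num)
    for d in a:
        num = 30
        if 28 > w == 39:
            continue
    w = w + num[25]
    w = 2
    return num

9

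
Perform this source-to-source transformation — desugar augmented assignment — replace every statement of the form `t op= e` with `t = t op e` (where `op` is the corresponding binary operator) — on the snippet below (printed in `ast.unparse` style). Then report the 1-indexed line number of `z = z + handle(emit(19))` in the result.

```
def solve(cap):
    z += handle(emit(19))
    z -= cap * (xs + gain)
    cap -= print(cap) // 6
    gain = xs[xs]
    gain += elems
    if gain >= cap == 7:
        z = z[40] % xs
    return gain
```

2

Transformed code:
def solve(cap):
    z = z + handle(emit(19))
    z = z - cap * (xs + gain)
    cap = cap - print(cap) // 6
    gain = xs[xs]
    gain = gain + elems
    if gain >= cap == 7:
        z = z[40] % xs
    return gain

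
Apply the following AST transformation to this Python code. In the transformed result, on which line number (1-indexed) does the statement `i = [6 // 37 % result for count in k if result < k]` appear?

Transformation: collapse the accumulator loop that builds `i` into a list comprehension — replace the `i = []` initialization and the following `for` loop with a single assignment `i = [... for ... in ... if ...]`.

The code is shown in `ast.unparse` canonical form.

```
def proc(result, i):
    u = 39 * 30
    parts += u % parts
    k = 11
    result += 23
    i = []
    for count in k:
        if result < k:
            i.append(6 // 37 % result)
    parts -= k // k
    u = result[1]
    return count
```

Transformed code:
def proc(result, i):
    u = 39 * 30
    parts += u % parts
    k = 11
    result += 23
    i = [6 // 37 % result for count in k if result < k]
    parts -= k // k
    u = result[1]
    return count

6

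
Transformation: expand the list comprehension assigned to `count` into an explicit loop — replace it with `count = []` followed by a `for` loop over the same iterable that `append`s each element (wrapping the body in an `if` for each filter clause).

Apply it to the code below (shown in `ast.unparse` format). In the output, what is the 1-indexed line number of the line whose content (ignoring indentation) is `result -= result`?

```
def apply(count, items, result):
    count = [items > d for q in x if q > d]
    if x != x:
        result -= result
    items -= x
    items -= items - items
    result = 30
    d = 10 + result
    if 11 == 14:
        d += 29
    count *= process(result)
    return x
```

7

Transformed code:
def apply(count, items, result):
    count = []
    for q in x:
        if q > d:
            count.append(items > d)
    if x != x:
        result -= result
    items -= x
    items -= items - items
    result = 30
    d = 10 + result
    if 11 == 14:
        d += 29
    count *= process(result)
    return x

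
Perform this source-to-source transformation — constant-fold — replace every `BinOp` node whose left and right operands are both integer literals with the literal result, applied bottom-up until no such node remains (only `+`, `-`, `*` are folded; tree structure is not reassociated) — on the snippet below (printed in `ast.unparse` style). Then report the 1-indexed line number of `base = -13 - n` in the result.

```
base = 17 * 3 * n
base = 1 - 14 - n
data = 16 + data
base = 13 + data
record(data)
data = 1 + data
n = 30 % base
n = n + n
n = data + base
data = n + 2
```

2

Transformed code:
base = 51 * n
base = -13 - n
data = 16 + data
base = 13 + data
record(data)
data = 1 + data
n = 30 % base
n = n + n
n = data + base
data = n + 2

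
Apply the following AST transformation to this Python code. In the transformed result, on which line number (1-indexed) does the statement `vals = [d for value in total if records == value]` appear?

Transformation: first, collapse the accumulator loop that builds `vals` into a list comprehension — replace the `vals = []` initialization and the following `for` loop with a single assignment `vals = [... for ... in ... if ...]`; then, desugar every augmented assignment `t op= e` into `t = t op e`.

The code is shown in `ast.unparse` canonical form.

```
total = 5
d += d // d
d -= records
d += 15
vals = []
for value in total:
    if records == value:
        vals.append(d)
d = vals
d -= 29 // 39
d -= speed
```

5

Transformed code:
total = 5
d = d + d // d
d = d - records
d = d + 15
vals = [d for value in total if records == value]
d = vals
d = d - 29 // 39
d = d - speed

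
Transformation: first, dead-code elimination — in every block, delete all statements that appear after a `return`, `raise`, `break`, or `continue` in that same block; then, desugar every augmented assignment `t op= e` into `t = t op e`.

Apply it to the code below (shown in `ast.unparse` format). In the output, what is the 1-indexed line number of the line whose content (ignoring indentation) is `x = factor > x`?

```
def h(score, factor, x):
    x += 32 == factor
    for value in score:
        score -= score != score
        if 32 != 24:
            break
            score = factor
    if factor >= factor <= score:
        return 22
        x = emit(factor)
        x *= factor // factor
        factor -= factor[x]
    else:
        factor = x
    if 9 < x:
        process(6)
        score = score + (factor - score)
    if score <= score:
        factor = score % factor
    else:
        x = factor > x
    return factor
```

17

Transformed code:
def h(score, factor, x):
    x = x + (32 == factor)
    for value in score:
        score = score - (score != score)
        if 32 != 24:
            break
    if factor >= factor <= score:
        return 22
    else:
        factor = x
    if 9 < x:
        process(6)
        score = score + (factor - score)
    if score <= score:
        factor = score % factor
    else:
        x = factor > x
    return factor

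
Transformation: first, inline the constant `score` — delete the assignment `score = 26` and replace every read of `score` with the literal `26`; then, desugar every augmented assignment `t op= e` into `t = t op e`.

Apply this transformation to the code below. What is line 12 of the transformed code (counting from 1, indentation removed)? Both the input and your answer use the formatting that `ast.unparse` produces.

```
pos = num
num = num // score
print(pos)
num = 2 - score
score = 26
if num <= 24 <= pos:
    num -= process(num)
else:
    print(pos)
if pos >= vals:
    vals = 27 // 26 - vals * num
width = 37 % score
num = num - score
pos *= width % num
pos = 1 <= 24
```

Transformed code:
pos = num
num = num // 26
print(pos)
num = 2 - 26
if num <= 24 <= pos:
    num = num - process(num)
else:
    print(pos)
if pos >= vals:
    vals = 27 // 26 - vals * num
width = 37 % 26
num = num - 26
pos = pos * (width % num)
pos = 1 <= 24

num = num - 26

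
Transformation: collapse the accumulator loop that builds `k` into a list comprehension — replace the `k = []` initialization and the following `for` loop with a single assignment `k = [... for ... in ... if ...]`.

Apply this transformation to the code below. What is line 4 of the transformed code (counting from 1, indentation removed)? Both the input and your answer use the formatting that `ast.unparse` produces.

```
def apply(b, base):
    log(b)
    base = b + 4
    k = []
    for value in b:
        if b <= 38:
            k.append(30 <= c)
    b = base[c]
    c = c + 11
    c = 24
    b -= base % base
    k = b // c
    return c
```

k = [30 <= c for value in b if b <= 38]

Transformed code:
def apply(b, base):
    log(b)
    base = b + 4
    k = [30 <= c for value in b if b <= 38]
    b = base[c]
    c = c + 11
    c = 24
    b -= base % base
    k = b // c
    return c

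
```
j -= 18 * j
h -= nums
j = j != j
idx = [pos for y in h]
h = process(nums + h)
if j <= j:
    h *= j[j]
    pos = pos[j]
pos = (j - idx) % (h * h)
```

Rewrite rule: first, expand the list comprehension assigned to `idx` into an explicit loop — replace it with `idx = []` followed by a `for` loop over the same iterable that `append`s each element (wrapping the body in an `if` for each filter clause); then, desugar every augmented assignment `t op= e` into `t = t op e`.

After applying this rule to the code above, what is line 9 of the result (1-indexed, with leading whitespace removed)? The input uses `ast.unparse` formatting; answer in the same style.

h = h * j[j]

Transformed code:
j = j - 18 * j
h = h - nums
j = j != j
idx = []
for y in h:
    idx.append(pos)
h = process(nums + h)
if j <= j:
    h = h * j[j]
    pos = pos[j]
pos = (j - idx) % (h * h)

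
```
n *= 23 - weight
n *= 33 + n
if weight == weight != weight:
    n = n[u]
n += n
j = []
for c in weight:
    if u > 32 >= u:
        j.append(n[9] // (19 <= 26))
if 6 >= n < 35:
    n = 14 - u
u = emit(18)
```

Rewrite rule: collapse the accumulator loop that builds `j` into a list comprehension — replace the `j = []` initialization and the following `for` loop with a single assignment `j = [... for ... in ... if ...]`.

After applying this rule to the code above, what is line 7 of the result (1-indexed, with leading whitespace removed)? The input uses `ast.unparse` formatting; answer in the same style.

if 6 >= n < 35:

Transformed code:
n *= 23 - weight
n *= 33 + n
if weight == weight != weight:
    n = n[u]
n += n
j = [n[9] // (19 <= 26) for c in weight if u > 32 >= u]
if 6 >= n < 35:
    n = 14 - u
u = emit(18)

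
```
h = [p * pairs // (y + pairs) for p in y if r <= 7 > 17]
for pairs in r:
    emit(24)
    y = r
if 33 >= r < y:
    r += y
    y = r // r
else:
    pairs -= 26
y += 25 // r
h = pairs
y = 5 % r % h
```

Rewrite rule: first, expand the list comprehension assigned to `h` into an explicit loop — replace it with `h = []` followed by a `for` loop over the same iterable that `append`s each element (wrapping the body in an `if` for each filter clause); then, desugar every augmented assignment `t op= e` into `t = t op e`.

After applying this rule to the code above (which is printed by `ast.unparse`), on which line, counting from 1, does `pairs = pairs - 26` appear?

Transformed code:
h = []
for p in y:
    if r <= 7 > 17:
        h.append(p * pairs // (y + pairs))
for pairs in r:
    emit(24)
    y = r
if 33 >= r < y:
    r = r + y
    y = r // r
else:
    pairs = pairs - 26
y = y + 25 // r
h = pairs
y = 5 % r % h

12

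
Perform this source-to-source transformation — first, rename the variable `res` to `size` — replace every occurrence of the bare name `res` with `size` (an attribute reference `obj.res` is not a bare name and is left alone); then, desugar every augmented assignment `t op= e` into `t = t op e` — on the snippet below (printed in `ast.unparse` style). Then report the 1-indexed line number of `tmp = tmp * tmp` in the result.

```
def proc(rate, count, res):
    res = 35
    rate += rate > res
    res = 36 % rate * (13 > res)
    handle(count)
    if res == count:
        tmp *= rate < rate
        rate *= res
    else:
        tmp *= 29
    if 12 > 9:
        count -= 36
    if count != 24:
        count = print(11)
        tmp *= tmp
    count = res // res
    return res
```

Transformed code:
def proc(rate, count, size):
    size = 35
    rate = rate + (rate > size)
    size = 36 % rate * (13 > size)
    handle(count)
    if size == count:
        tmp = tmp * (rate < rate)
        rate = rate * size
    else:
        tmp = tmp * 29
    if 12 > 9:
        count = count - 36
    if count != 24:
        count = print(11)
        tmp = tmp * tmp
    count = size // size
    return size

15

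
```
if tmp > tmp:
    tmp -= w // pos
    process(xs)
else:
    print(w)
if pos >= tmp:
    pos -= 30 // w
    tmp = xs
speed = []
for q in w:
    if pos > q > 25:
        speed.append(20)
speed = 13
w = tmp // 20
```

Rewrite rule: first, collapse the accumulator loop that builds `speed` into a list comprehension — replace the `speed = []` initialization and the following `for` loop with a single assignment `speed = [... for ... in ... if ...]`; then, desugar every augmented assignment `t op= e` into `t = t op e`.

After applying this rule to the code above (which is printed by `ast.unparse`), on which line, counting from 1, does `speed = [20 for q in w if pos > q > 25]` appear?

9

Transformed code:
if tmp > tmp:
    tmp = tmp - w // pos
    process(xs)
else:
    print(w)
if pos >= tmp:
    pos = pos - 30 // w
    tmp = xs
speed = [20 for q in w if pos > q > 25]
speed = 13
w = tmp // 20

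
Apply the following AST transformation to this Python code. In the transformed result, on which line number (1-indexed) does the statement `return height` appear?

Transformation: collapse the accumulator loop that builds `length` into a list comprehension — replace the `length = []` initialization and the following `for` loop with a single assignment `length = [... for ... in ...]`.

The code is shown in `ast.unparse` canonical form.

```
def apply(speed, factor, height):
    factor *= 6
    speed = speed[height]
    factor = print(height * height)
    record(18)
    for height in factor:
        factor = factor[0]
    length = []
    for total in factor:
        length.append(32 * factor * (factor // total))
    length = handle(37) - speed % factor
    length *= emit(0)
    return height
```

Transformed code:
def apply(speed, factor, height):
    factor *= 6
    speed = speed[height]
    factor = print(height * height)
    record(18)
    for height in factor:
        factor = factor[0]
    length = [32 * factor * (factor // total) for total in factor]
    length = handle(37) - speed % factor
    length *= emit(0)
    return height

11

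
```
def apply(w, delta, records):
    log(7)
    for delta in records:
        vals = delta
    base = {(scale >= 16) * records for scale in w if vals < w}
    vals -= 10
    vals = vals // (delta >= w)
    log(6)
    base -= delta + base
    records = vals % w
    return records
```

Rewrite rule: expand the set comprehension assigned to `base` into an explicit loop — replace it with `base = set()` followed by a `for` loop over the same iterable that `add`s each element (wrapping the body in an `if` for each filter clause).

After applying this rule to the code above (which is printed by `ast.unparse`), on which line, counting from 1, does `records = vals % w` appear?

Transformed code:
def apply(w, delta, records):
    log(7)
    for delta in records:
        vals = delta
    base = set()
    for scale in w:
        if vals < w:
            base.add((scale >= 16) * records)
    vals -= 10
    vals = vals // (delta >= w)
    log(6)
    base -= delta + base
    records = vals % w
    return records

13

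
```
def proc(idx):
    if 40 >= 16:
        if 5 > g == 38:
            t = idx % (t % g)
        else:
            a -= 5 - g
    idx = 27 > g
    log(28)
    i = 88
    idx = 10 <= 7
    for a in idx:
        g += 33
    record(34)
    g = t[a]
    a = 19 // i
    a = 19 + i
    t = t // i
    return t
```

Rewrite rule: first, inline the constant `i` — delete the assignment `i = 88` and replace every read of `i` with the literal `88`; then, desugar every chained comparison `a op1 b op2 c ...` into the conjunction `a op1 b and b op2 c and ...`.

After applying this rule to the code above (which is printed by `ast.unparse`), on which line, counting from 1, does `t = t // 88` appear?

16

Transformed code:
def proc(idx):
    if 40 >= 16:
        if 5 > g and g == 38:
            t = idx % (t % g)
        else:
            a -= 5 - g
    idx = 27 > g
    log(28)
    idx = 10 <= 7
    for a in idx:
        g += 33
    record(34)
    g = t[a]
    a = 19 // 88
    a = 19 + 88
    t = t // 88
    return t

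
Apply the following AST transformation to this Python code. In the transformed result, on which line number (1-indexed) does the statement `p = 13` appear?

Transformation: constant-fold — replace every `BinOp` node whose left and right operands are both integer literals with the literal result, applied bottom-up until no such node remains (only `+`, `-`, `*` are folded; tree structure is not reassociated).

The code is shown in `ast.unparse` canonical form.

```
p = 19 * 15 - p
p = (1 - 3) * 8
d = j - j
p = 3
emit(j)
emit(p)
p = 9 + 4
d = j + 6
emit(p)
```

Transformed code:
p = 285 - p
p = -16
d = j - j
p = 3
emit(j)
emit(p)
p = 13
d = j + 6
emit(p)

7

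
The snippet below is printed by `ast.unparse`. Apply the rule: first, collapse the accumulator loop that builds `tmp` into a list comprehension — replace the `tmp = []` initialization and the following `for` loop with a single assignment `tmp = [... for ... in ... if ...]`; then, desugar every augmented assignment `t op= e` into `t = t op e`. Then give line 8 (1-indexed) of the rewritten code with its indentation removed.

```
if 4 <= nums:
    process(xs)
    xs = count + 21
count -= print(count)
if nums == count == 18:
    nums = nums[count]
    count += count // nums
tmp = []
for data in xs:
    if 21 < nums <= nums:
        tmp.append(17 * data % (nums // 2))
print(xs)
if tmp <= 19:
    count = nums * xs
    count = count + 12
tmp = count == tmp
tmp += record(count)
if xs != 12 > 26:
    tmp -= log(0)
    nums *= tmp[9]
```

Transformed code:
if 4 <= nums:
    process(xs)
    xs = count + 21
count = count - print(count)
if nums == count == 18:
    nums = nums[count]
    count = count + count // nums
tmp = [17 * data % (nums // 2) for data in xs if 21 < nums <= nums]
print(xs)
if tmp <= 19:
    count = nums * xs
    count = count + 12
tmp = count == tmp
tmp = tmp + record(count)
if xs != 12 > 26:
    tmp = tmp - log(0)
    nums = nums * tmp[9]

tmp = [17 * data % (nums // 2) for data in xs if 21 < nums <= nums]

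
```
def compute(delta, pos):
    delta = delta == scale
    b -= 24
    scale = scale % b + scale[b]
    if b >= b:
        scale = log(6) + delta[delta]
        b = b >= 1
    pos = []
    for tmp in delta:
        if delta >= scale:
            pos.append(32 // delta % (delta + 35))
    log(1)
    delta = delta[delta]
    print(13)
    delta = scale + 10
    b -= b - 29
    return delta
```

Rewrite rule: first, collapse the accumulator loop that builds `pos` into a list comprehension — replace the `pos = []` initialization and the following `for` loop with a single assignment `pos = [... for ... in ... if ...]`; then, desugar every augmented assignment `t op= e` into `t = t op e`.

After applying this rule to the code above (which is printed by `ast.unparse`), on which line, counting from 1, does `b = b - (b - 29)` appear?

Transformed code:
def compute(delta, pos):
    delta = delta == scale
    b = b - 24
    scale = scale % b + scale[b]
    if b >= b:
        scale = log(6) + delta[delta]
        b = b >= 1
    pos = [32 // delta % (delta + 35) for tmp in delta if delta >= scale]
    log(1)
    delta = delta[delta]
    print(13)
    delta = scale + 10
    b = b - (b - 29)
    return delta

13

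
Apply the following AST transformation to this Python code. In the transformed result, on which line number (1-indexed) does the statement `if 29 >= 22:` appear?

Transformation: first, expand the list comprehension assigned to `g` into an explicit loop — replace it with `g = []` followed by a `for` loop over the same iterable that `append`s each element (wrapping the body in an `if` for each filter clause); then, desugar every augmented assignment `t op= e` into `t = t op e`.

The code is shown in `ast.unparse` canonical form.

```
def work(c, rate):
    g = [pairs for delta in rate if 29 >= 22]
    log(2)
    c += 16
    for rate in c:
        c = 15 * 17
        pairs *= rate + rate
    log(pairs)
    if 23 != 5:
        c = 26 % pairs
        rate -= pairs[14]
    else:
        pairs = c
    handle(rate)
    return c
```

Transformed code:
def work(c, rate):
    g = []
    for delta in rate:
        if 29 >= 22:
            g.append(pairs)
    log(2)
    c = c + 16
    for rate in c:
        c = 15 * 17
        pairs = pairs * (rate + rate)
    log(pairs)
    if 23 != 5:
        c = 26 % pairs
        rate = rate - pairs[14]
    else:
        pairs = c
    handle(rate)
    return c

4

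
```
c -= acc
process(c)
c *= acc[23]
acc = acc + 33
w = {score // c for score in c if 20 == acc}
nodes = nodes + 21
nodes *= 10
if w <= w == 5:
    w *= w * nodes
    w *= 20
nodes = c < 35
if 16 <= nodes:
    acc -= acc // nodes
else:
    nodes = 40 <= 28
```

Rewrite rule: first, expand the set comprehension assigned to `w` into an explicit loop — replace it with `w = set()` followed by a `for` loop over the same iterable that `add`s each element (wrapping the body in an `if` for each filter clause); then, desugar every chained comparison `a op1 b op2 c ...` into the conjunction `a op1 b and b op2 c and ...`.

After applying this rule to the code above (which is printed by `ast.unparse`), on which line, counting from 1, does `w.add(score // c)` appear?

8

Transformed code:
c -= acc
process(c)
c *= acc[23]
acc = acc + 33
w = set()
for score in c:
    if 20 == acc:
        w.add(score // c)
nodes = nodes + 21
nodes *= 10
if w <= w and w == 5:
    w *= w * nodes
    w *= 20
nodes = c < 35
if 16 <= nodes:
    acc -= acc // nodes
else:
    nodes = 40 <= 28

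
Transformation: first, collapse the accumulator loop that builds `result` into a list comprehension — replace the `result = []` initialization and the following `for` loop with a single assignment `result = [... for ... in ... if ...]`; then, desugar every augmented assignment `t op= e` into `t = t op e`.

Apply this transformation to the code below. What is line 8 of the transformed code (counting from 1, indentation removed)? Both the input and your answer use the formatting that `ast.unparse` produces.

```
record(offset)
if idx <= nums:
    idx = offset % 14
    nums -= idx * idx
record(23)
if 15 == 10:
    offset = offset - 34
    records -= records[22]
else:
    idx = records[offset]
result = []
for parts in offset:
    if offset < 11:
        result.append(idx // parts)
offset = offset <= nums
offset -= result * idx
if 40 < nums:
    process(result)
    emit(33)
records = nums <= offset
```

records = records - records[22]

Transformed code:
record(offset)
if idx <= nums:
    idx = offset % 14
    nums = nums - idx * idx
record(23)
if 15 == 10:
    offset = offset - 34
    records = records - records[22]
else:
    idx = records[offset]
result = [idx // parts for parts in offset if offset < 11]
offset = offset <= nums
offset = offset - result * idx
if 40 < nums:
    process(result)
    emit(33)
records = nums <= offset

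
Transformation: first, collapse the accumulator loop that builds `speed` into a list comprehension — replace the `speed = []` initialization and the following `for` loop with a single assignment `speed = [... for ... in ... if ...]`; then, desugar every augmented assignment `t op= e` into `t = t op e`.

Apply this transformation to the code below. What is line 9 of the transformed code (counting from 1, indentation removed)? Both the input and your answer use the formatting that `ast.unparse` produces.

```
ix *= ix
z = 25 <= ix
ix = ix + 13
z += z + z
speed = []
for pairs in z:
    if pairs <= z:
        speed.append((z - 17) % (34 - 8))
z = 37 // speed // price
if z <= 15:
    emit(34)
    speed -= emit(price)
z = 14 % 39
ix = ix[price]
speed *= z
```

speed = speed - emit(price)

Transformed code:
ix = ix * ix
z = 25 <= ix
ix = ix + 13
z = z + (z + z)
speed = [(z - 17) % (34 - 8) for pairs in z if pairs <= z]
z = 37 // speed // price
if z <= 15:
    emit(34)
    speed = speed - emit(price)
z = 14 % 39
ix = ix[price]
speed = speed * z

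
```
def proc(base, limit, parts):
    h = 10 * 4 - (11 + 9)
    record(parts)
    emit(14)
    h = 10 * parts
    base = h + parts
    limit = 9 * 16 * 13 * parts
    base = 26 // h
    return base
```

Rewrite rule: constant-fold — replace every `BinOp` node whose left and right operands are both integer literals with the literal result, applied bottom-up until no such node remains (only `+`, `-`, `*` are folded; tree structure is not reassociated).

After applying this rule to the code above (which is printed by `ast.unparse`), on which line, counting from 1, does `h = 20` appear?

2

Transformed code:
def proc(base, limit, parts):
    h = 20
    record(parts)
    emit(14)
    h = 10 * parts
    base = h + parts
    limit = 1872 * parts
    base = 26 // h
    return base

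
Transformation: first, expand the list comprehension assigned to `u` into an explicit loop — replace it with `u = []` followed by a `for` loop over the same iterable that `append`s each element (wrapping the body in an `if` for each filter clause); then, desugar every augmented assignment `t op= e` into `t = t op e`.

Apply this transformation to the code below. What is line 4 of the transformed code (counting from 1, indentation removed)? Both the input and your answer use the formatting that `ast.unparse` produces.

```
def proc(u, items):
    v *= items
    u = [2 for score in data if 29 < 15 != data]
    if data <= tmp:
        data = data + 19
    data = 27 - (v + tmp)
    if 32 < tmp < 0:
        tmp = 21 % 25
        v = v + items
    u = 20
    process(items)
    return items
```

for score in data:

Transformed code:
def proc(u, items):
    v = v * items
    u = []
    for score in data:
        if 29 < 15 != data:
            u.append(2)
    if data <= tmp:
        data = data + 19
    data = 27 - (v + tmp)
    if 32 < tmp < 0:
        tmp = 21 % 25
        v = v + items
    u = 20
    process(items)
    return items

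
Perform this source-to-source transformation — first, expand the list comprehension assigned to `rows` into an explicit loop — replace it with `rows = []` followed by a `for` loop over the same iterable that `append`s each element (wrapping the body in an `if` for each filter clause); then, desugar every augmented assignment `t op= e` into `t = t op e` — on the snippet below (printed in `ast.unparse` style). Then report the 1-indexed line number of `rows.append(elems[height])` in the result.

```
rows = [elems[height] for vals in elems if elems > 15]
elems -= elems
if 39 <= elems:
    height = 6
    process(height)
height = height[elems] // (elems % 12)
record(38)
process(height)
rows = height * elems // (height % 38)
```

Transformed code:
rows = []
for vals in elems:
    if elems > 15:
        rows.append(elems[height])
elems = elems - elems
if 39 <= elems:
    height = 6
    process(height)
height = height[elems] // (elems % 12)
record(38)
process(height)
rows = height * elems // (height % 38)

4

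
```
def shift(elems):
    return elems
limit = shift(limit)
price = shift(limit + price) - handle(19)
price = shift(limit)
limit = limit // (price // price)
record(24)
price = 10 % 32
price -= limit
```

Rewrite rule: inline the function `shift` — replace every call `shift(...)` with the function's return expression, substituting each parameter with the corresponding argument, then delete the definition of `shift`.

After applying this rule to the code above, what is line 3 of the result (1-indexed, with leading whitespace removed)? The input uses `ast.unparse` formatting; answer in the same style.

price = limit

Transformed code:
limit = limit
price = limit + price - handle(19)
price = limit
limit = limit // (price // price)
record(24)
price = 10 % 32
price -= limit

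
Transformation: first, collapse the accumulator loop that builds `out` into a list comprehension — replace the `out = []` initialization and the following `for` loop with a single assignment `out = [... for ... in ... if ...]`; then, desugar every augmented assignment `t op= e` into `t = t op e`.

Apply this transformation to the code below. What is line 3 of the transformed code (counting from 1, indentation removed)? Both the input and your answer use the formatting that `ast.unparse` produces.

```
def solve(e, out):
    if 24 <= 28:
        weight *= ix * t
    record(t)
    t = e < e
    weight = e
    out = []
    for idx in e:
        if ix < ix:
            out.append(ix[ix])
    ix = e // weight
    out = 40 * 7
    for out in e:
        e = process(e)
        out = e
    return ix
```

weight = weight * (ix * t)

Transformed code:
def solve(e, out):
    if 24 <= 28:
        weight = weight * (ix * t)
    record(t)
    t = e < e
    weight = e
    out = [ix[ix] for idx in e if ix < ix]
    ix = e // weight
    out = 40 * 7
    for out in e:
        e = process(e)
        out = e
    return ix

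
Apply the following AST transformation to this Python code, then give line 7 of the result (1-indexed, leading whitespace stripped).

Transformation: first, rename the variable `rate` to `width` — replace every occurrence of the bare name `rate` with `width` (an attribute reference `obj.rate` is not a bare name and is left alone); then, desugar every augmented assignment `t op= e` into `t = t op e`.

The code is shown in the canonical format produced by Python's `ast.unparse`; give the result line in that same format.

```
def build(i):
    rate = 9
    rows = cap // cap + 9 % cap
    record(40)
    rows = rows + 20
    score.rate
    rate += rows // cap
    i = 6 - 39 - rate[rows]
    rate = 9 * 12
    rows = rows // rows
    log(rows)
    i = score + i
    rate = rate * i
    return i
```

width = width + rows // cap

Transformed code:
def build(i):
    width = 9
    rows = cap // cap + 9 % cap
    record(40)
    rows = rows + 20
    score.rate
    width = width + rows // cap
    i = 6 - 39 - width[rows]
    width = 9 * 12
    rows = rows // rows
    log(rows)
    i = score + i
    width = width * i
    return i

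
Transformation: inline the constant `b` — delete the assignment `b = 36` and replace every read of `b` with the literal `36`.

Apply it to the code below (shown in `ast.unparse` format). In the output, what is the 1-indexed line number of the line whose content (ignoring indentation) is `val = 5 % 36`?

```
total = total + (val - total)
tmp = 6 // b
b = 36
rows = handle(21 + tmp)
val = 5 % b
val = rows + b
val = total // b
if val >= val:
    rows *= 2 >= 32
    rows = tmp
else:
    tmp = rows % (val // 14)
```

4

Transformed code:
total = total + (val - total)
tmp = 6 // 36
rows = handle(21 + tmp)
val = 5 % 36
val = rows + 36
val = total // 36
if val >= val:
    rows *= 2 >= 32
    rows = tmp
else:
    tmp = rows % (val // 14)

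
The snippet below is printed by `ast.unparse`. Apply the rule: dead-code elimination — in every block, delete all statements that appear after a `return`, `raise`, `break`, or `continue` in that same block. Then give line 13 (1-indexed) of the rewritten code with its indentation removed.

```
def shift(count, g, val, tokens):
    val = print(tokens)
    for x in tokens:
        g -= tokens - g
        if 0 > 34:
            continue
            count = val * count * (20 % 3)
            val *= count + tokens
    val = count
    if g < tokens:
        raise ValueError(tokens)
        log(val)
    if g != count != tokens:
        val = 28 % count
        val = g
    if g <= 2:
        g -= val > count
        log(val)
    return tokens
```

if g <= 2:

Transformed code:
def shift(count, g, val, tokens):
    val = print(tokens)
    for x in tokens:
        g -= tokens - g
        if 0 > 34:
            continue
    val = count
    if g < tokens:
        raise ValueError(tokens)
    if g != count != tokens:
        val = 28 % count
        val = g
    if g <= 2:
        g -= val > count
        log(val)
    return tokens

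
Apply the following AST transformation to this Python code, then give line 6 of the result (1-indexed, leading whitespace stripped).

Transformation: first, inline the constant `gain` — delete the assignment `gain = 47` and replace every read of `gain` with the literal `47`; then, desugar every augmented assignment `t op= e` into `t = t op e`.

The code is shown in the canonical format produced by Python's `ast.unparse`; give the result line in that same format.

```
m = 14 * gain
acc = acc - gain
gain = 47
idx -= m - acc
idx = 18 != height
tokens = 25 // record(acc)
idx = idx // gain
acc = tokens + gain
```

idx = idx // 47

Transformed code:
m = 14 * 47
acc = acc - 47
idx = idx - (m - acc)
idx = 18 != height
tokens = 25 // record(acc)
idx = idx // 47
acc = tokens + 47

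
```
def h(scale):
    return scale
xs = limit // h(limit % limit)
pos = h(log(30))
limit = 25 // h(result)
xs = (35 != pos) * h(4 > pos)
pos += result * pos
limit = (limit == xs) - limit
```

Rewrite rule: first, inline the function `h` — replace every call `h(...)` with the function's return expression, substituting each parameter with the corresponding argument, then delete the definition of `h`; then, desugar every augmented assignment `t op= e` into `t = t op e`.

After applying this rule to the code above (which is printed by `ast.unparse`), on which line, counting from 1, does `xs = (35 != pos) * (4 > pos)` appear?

4

Transformed code:
xs = limit // (limit % limit)
pos = log(30)
limit = 25 // result
xs = (35 != pos) * (4 > pos)
pos = pos + result * pos
limit = (limit == xs) - limit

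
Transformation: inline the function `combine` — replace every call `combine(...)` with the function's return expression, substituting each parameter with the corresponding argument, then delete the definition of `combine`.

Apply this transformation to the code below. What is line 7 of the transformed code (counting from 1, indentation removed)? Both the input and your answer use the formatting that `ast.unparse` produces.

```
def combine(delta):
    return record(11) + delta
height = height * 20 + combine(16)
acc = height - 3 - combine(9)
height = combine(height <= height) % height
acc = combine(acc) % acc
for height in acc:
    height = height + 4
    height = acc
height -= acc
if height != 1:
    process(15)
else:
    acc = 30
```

height = acc

Transformed code:
height = height * 20 + (record(11) + 16)
acc = height - 3 - (record(11) + 9)
height = (record(11) + (height <= height)) % height
acc = (record(11) + acc) % acc
for height in acc:
    height = height + 4
    height = acc
height -= acc
if height != 1:
    process(15)
else:
    acc = 30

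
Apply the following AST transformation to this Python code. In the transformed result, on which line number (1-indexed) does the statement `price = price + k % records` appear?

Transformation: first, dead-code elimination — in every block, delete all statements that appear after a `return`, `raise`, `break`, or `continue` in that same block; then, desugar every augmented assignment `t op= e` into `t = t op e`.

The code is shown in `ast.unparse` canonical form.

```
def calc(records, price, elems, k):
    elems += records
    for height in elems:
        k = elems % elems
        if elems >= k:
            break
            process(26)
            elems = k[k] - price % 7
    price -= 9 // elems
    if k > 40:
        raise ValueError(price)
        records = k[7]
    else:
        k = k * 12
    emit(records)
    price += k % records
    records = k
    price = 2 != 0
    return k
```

13

Transformed code:
def calc(records, price, elems, k):
    elems = elems + records
    for height in elems:
        k = elems % elems
        if elems >= k:
            break
    price = price - 9 // elems
    if k > 40:
        raise ValueError(price)
    else:
        k = k * 12
    emit(records)
    price = price + k % records
    records = k
    price = 2 != 0
    return k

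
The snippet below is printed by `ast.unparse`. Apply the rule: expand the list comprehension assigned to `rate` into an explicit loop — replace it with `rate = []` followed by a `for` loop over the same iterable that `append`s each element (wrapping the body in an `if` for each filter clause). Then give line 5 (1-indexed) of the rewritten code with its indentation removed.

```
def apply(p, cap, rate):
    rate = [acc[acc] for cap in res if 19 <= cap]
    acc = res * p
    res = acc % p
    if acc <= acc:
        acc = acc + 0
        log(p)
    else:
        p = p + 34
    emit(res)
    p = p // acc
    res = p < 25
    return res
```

rate.append(acc[acc])

Transformed code:
def apply(p, cap, rate):
    rate = []
    for cap in res:
        if 19 <= cap:
            rate.append(acc[acc])
    acc = res * p
    res = acc % p
    if acc <= acc:
        acc = acc + 0
        log(p)
    else:
        p = p + 34
    emit(res)
    p = p // acc
    res = p < 25
    return res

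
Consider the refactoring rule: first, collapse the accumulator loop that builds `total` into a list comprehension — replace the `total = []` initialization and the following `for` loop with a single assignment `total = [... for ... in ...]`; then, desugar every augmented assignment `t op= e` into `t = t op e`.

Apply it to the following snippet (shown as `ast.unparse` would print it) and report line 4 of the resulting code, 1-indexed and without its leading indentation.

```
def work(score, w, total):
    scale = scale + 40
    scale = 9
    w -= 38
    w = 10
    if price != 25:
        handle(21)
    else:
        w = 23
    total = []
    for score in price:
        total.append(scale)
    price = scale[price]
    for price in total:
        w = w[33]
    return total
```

Transformed code:
def work(score, w, total):
    scale = scale + 40
    scale = 9
    w = w - 38
    w = 10
    if price != 25:
        handle(21)
    else:
        w = 23
    total = [scale for score in price]
    price = scale[price]
    for price in total:
        w = w[33]
    return total

w = w - 38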